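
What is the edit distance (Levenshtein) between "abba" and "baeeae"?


Computing edit distance: "abba" -> "baeeae"
DP table:
           b    a    e    e    a    e
      0    1    2    3    4    5    6
  a   1    1    1    2    3    4    5
  b   2    1    2    2    3    4    5
  b   3    2    2    3    3    4    5
  a   4    3    2    3    4    3    4
Edit distance = dp[4][6] = 4

4


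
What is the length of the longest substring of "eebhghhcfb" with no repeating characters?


Input: "eebhghhcfb"
Sliding window (track last position of each char):
  Position 0 ('e'): window [0,0] length 1 -- new best
  Position 1 ('e'): repeat (last at 0), move window start to 1
  Position 1 ('e'): window [1,1] length 1
  Position 2 ('b'): window [1,2] length 2 -- new best
  Position 3 ('h'): window [1,3] length 3 -- new best
  Position 4 ('g'): window [1,4] length 4 -- new best
  Position 5 ('h'): repeat (last at 3), move window start to 4
  Position 5 ('h'): window [4,5] length 2
  Position 6 ('h'): repeat (last at 5), move window start to 6
  Position 6 ('h'): window [6,6] length 1
  Position 7 ('c'): window [6,7] length 2
  Position 8 ('f'): window [6,8] length 3
  Position 9 ('b'): window [6,9] length 4
Longest substring with no repeats: "ebhg" with length 4

4


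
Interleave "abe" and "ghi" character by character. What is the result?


Interleaving "abe" and "ghi":
  Position 0: 'a' from first, 'g' from second => "ag"
  Position 1: 'b' from first, 'h' from second => "bh"
  Position 2: 'e' from first, 'i' from second => "ei"
Result: agbhei

agbhei


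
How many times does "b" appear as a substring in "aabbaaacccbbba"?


Searching for "b" in "aabbaaacccbbba"
Scanning each position:
  Position 0: "a" => no
  Position 1: "a" => no
  Position 2: "b" => MATCH
  Position 3: "b" => MATCH
  Position 4: "a" => no
  Position 5: "a" => no
  Position 6: "a" => no
  Position 7: "c" => no
  Position 8: "c" => no
  Position 9: "c" => no
  Position 10: "b" => MATCH
  Position 11: "b" => MATCH
  Position 12: "b" => MATCH
  Position 13: "a" => no
Total occurrences: 5

5


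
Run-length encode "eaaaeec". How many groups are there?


Input: eaaaeec
Scanning for consecutive runs:
  Group 1: 'e' x 1 (positions 0-0)
  Group 2: 'a' x 3 (positions 1-3)
  Group 3: 'e' x 2 (positions 4-5)
  Group 4: 'c' x 1 (positions 6-6)
Total groups: 4

4


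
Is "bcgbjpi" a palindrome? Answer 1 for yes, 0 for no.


Input: bcgbjpi
Reversed: ipjbgcb
  Compare pos 0 ('b') with pos 6 ('i'): MISMATCH
  Compare pos 1 ('c') with pos 5 ('p'): MISMATCH
  Compare pos 2 ('g') with pos 4 ('j'): MISMATCH
Result: not a palindrome

0


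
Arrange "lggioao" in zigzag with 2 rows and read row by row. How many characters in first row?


Zigzag "lggioao" into 2 rows:
Placing characters:
  'l' => row 0
  'g' => row 1
  'g' => row 0
  'i' => row 1
  'o' => row 0
  'a' => row 1
  'o' => row 0
Rows:
  Row 0: "lgoo"
  Row 1: "gia"
First row length: 4

4


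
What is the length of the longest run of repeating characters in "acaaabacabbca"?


Input: "acaaabacabbca"
Scanning for longest run:
  Position 1 ('c'): new char, reset run to 1
  Position 2 ('a'): new char, reset run to 1
  Position 3 ('a'): continues run of 'a', length=2
  Position 4 ('a'): continues run of 'a', length=3
  Position 5 ('b'): new char, reset run to 1
  Position 6 ('a'): new char, reset run to 1
  Position 7 ('c'): new char, reset run to 1
  Position 8 ('a'): new char, reset run to 1
  Position 9 ('b'): new char, reset run to 1
  Position 10 ('b'): continues run of 'b', length=2
  Position 11 ('c'): new char, reset run to 1
  Position 12 ('a'): new char, reset run to 1
Longest run: 'a' with length 3

3


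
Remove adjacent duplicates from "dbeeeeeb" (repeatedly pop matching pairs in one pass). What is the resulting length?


Input: dbeeeeeb
Stack-based adjacent duplicate removal:
  Read 'd': push. Stack: d
  Read 'b': push. Stack: db
  Read 'e': push. Stack: dbe
  Read 'e': matches stack top 'e' => pop. Stack: db
  Read 'e': push. Stack: dbe
  Read 'e': matches stack top 'e' => pop. Stack: db
  Read 'e': push. Stack: dbe
  Read 'b': push. Stack: dbeb
Final stack: "dbeb" (length 4)

4


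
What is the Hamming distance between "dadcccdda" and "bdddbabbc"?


Comparing "dadcccdda" and "bdddbabbc" position by position:
  Position 0: 'd' vs 'b' => differ
  Position 1: 'a' vs 'd' => differ
  Position 2: 'd' vs 'd' => same
  Position 3: 'c' vs 'd' => differ
  Position 4: 'c' vs 'b' => differ
  Position 5: 'c' vs 'a' => differ
  Position 6: 'd' vs 'b' => differ
  Position 7: 'd' vs 'b' => differ
  Position 8: 'a' vs 'c' => differ
Total differences (Hamming distance): 8

8


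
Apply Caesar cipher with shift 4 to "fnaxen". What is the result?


Caesar cipher: shift "fnaxen" by 4
  'f' (pos 5) + 4 = pos 9 = 'j'
  'n' (pos 13) + 4 = pos 17 = 'r'
  'a' (pos 0) + 4 = pos 4 = 'e'
  'x' (pos 23) + 4 = pos 1 = 'b'
  'e' (pos 4) + 4 = pos 8 = 'i'
  'n' (pos 13) + 4 = pos 17 = 'r'
Result: jrebir

jrebir


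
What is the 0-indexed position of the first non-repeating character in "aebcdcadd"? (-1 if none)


Input: aebcdcadd
Character frequencies:
  'a': 2
  'b': 1
  'c': 2
  'd': 3
  'e': 1
Scanning left to right for freq == 1:
  Position 0 ('a'): freq=2, skip
  Position 1 ('e'): unique! => answer = 1

1


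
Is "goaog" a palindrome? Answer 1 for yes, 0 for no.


Input: goaog
Reversed: goaog
  Compare pos 0 ('g') with pos 4 ('g'): match
  Compare pos 1 ('o') with pos 3 ('o'): match
Result: palindrome

1


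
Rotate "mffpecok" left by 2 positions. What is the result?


Input: "mffpecok", rotate left by 2
First 2 characters: "mf"
Remaining characters: "fpecok"
Concatenate remaining + first: "fpecok" + "mf" = "fpecokmf"

fpecokmf


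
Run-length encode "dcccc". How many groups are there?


Input: dcccc
Scanning for consecutive runs:
  Group 1: 'd' x 1 (positions 0-0)
  Group 2: 'c' x 4 (positions 1-4)
Total groups: 2

2


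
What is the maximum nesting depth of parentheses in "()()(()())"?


Input: "()()(()())"
Tracking depth:
  Position 0 '(': depth becomes 1
  Position 1 ')': depth becomes 0
  Position 2 '(': depth becomes 1
  Position 3 ')': depth becomes 0
  Position 4 '(': depth becomes 1
  Position 5 '(': depth becomes 2
  Position 6 ')': depth becomes 1
  Position 7 '(': depth becomes 2
  Position 8 ')': depth becomes 1
  Position 9 ')': depth becomes 0
Maximum depth reached: 2

2


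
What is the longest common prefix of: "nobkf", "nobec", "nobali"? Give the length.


Words: nobkf, nobec, nobali
  Position 0: all 'n' => match
  Position 1: all 'o' => match
  Position 2: all 'b' => match
  Position 3: ('k', 'e', 'a') => mismatch, stop
LCP = "nob" (length 3)

3


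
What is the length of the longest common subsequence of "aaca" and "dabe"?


LCS of "aaca" and "dabe"
DP table:
           d    a    b    e
      0    0    0    0    0
  a   0    0    1    1    1
  a   0    0    1    1    1
  c   0    0    1    1    1
  a   0    0    1    1    1
LCS length = dp[4][4] = 1

1


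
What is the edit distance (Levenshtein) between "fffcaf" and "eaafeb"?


Computing edit distance: "fffcaf" -> "eaafeb"
DP table:
           e    a    a    f    e    b
      0    1    2    3    4    5    6
  f   1    1    2    3    3    4    5
  f   2    2    2    3    3    4    5
  f   3    3    3    3    3    4    5
  c   4    4    4    4    4    4    5
  a   5    5    4    4    5    5    5
  f   6    6    5    5    4    5    6
Edit distance = dp[6][6] = 6

6


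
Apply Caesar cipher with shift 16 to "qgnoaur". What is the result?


Caesar cipher: shift "qgnoaur" by 16
  'q' (pos 16) + 16 = pos 6 = 'g'
  'g' (pos 6) + 16 = pos 22 = 'w'
  'n' (pos 13) + 16 = pos 3 = 'd'
  'o' (pos 14) + 16 = pos 4 = 'e'
  'a' (pos 0) + 16 = pos 16 = 'q'
  'u' (pos 20) + 16 = pos 10 = 'k'
  'r' (pos 17) + 16 = pos 7 = 'h'
Result: gwdeqkh

gwdeqkh


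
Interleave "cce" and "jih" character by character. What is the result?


Interleaving "cce" and "jih":
  Position 0: 'c' from first, 'j' from second => "cj"
  Position 1: 'c' from first, 'i' from second => "ci"
  Position 2: 'e' from first, 'h' from second => "eh"
Result: cjcieh

cjcieh


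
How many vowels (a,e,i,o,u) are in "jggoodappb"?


Input: jggoodappb
Checking each character:
  'j' at position 0: consonant
  'g' at position 1: consonant
  'g' at position 2: consonant
  'o' at position 3: vowel (running total: 1)
  'o' at position 4: vowel (running total: 2)
  'd' at position 5: consonant
  'a' at position 6: vowel (running total: 3)
  'p' at position 7: consonant
  'p' at position 8: consonant
  'b' at position 9: consonant
Total vowels: 3

3


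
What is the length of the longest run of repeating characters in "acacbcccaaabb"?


Input: "acacbcccaaabb"
Scanning for longest run:
  Position 1 ('c'): new char, reset run to 1
  Position 2 ('a'): new char, reset run to 1
  Position 3 ('c'): new char, reset run to 1
  Position 4 ('b'): new char, reset run to 1
  Position 5 ('c'): new char, reset run to 1
  Position 6 ('c'): continues run of 'c', length=2
  Position 7 ('c'): continues run of 'c', length=3
  Position 8 ('a'): new char, reset run to 1
  Position 9 ('a'): continues run of 'a', length=2
  Position 10 ('a'): continues run of 'a', length=3
  Position 11 ('b'): new char, reset run to 1
  Position 12 ('b'): continues run of 'b', length=2
Longest run: 'c' with length 3

3


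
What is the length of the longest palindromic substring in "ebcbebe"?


Input: "ebcbebe"
Checking substrings for palindromes:
  [0:5] "ebcbe" (len 5) => palindrome
  [1:4] "bcb" (len 3) => palindrome
  [3:6] "beb" (len 3) => palindrome
  [4:7] "ebe" (len 3) => palindrome
Longest palindromic substring: "ebcbe" with length 5

5


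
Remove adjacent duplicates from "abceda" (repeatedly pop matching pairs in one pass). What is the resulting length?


Input: abceda
Stack-based adjacent duplicate removal:
  Read 'a': push. Stack: a
  Read 'b': push. Stack: ab
  Read 'c': push. Stack: abc
  Read 'e': push. Stack: abce
  Read 'd': push. Stack: abced
  Read 'a': push. Stack: abceda
Final stack: "abceda" (length 6)

6


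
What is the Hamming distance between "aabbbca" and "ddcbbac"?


Comparing "aabbbca" and "ddcbbac" position by position:
  Position 0: 'a' vs 'd' => differ
  Position 1: 'a' vs 'd' => differ
  Position 2: 'b' vs 'c' => differ
  Position 3: 'b' vs 'b' => same
  Position 4: 'b' vs 'b' => same
  Position 5: 'c' vs 'a' => differ
  Position 6: 'a' vs 'c' => differ
Total differences (Hamming distance): 5

5


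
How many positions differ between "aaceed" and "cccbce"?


Comparing "aaceed" and "cccbce" position by position:
  Position 0: 'a' vs 'c' => DIFFER
  Position 1: 'a' vs 'c' => DIFFER
  Position 2: 'c' vs 'c' => same
  Position 3: 'e' vs 'b' => DIFFER
  Position 4: 'e' vs 'c' => DIFFER
  Position 5: 'd' vs 'e' => DIFFER
Positions that differ: 5

5


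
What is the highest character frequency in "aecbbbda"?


Input: aecbbbda
Character counts:
  'a': 2
  'b': 3
  'c': 1
  'd': 1
  'e': 1
Maximum frequency: 3

3


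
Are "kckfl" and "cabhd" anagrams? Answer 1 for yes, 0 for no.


Strings: "kckfl", "cabhd"
Sorted first:  cfkkl
Sorted second: abcdh
Differ at position 0: 'c' vs 'a' => not anagrams

0


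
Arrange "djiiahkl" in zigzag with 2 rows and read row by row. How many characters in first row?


Zigzag "djiiahkl" into 2 rows:
Placing characters:
  'd' => row 0
  'j' => row 1
  'i' => row 0
  'i' => row 1
  'a' => row 0
  'h' => row 1
  'k' => row 0
  'l' => row 1
Rows:
  Row 0: "diak"
  Row 1: "jihl"
First row length: 4

4


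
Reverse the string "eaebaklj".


Input: eaebaklj
Reading characters right to left:
  Position 7: 'j'
  Position 6: 'l'
  Position 5: 'k'
  Position 4: 'a'
  Position 3: 'b'
  Position 2: 'e'
  Position 1: 'a'
  Position 0: 'e'
Reversed: jlkabeae

jlkabeae


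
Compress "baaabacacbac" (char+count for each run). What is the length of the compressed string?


Input: baaabacacbac
Runs:
  'b' x 1 => "b1"
  'a' x 3 => "a3"
  'b' x 1 => "b1"
  'a' x 1 => "a1"
  'c' x 1 => "c1"
  'a' x 1 => "a1"
  'c' x 1 => "c1"
  'b' x 1 => "b1"
  'a' x 1 => "a1"
  'c' x 1 => "c1"
Compressed: "b1a3b1a1c1a1c1b1a1c1"
Compressed length: 20

20


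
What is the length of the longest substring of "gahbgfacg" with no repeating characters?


Input: "gahbgfacg"
Sliding window (track last position of each char):
  Position 0 ('g'): window [0,0] length 1 -- new best
  Position 1 ('a'): window [0,1] length 2 -- new best
  Position 2 ('h'): window [0,2] length 3 -- new best
  Position 3 ('b'): window [0,3] length 4 -- new best
  Position 4 ('g'): repeat (last at 0), move window start to 1
  Position 4 ('g'): window [1,4] length 4
  Position 5 ('f'): window [1,5] length 5 -- new best
  Position 6 ('a'): repeat (last at 1), move window start to 2
  Position 6 ('a'): window [2,6] length 5
  Position 7 ('c'): window [2,7] length 6 -- new best
  Position 8 ('g'): repeat (last at 4), move window start to 5
  Position 8 ('g'): window [5,8] length 4
Longest substring with no repeats: "hbgfac" with length 6

6


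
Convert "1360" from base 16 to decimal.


Input: "1360" in base 16
Positional expansion:
  Digit '1' (value 1) x 16^3 = 4096
  Digit '3' (value 3) x 16^2 = 768
  Digit '6' (value 6) x 16^1 = 96
  Digit '0' (value 0) x 16^0 = 0
Sum = 4960

4960


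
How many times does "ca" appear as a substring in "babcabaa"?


Searching for "ca" in "babcabaa"
Scanning each position:
  Position 0: "ba" => no
  Position 1: "ab" => no
  Position 2: "bc" => no
  Position 3: "ca" => MATCH
  Position 4: "ab" => no
  Position 5: "ba" => no
  Position 6: "aa" => no
Total occurrences: 1

1


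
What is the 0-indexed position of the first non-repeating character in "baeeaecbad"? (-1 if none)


Input: baeeaecbad
Character frequencies:
  'a': 3
  'b': 2
  'c': 1
  'd': 1
  'e': 3
Scanning left to right for freq == 1:
  Position 0 ('b'): freq=2, skip
  Position 1 ('a'): freq=3, skip
  Position 2 ('e'): freq=3, skip
  Position 3 ('e'): freq=3, skip
  Position 4 ('a'): freq=3, skip
  Position 5 ('e'): freq=3, skip
  Position 6 ('c'): unique! => answer = 6

6


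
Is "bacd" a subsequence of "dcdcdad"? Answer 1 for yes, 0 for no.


Check if "bacd" is a subsequence of "dcdcdad"
Greedy scan:
  Position 0 ('d'): no match needed
  Position 1 ('c'): no match needed
  Position 2 ('d'): no match needed
  Position 3 ('c'): no match needed
  Position 4 ('d'): no match needed
  Position 5 ('a'): no match needed
  Position 6 ('d'): no match needed
Only matched 0/4 characters => not a subsequence

0


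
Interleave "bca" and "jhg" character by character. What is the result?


Interleaving "bca" and "jhg":
  Position 0: 'b' from first, 'j' from second => "bj"
  Position 1: 'c' from first, 'h' from second => "ch"
  Position 2: 'a' from first, 'g' from second => "ag"
Result: bjchag

bjchag


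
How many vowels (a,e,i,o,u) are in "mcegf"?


Input: mcegf
Checking each character:
  'm' at position 0: consonant
  'c' at position 1: consonant
  'e' at position 2: vowel (running total: 1)
  'g' at position 3: consonant
  'f' at position 4: consonant
Total vowels: 1

1


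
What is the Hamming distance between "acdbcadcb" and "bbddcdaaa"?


Comparing "acdbcadcb" and "bbddcdaaa" position by position:
  Position 0: 'a' vs 'b' => differ
  Position 1: 'c' vs 'b' => differ
  Position 2: 'd' vs 'd' => same
  Position 3: 'b' vs 'd' => differ
  Position 4: 'c' vs 'c' => same
  Position 5: 'a' vs 'd' => differ
  Position 6: 'd' vs 'a' => differ
  Position 7: 'c' vs 'a' => differ
  Position 8: 'b' vs 'a' => differ
Total differences (Hamming distance): 7

7


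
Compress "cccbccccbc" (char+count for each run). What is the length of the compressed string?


Input: cccbccccbc
Runs:
  'c' x 3 => "c3"
  'b' x 1 => "b1"
  'c' x 4 => "c4"
  'b' x 1 => "b1"
  'c' x 1 => "c1"
Compressed: "c3b1c4b1c1"
Compressed length: 10

10


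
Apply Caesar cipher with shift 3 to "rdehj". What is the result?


Caesar cipher: shift "rdehj" by 3
  'r' (pos 17) + 3 = pos 20 = 'u'
  'd' (pos 3) + 3 = pos 6 = 'g'
  'e' (pos 4) + 3 = pos 7 = 'h'
  'h' (pos 7) + 3 = pos 10 = 'k'
  'j' (pos 9) + 3 = pos 12 = 'm'
Result: ughkm

ughkm


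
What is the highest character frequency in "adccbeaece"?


Input: adccbeaece
Character counts:
  'a': 2
  'b': 1
  'c': 3
  'd': 1
  'e': 3
Maximum frequency: 3

3


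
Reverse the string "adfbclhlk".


Input: adfbclhlk
Reading characters right to left:
  Position 8: 'k'
  Position 7: 'l'
  Position 6: 'h'
  Position 5: 'l'
  Position 4: 'c'
  Position 3: 'b'
  Position 2: 'f'
  Position 1: 'd'
  Position 0: 'a'
Reversed: klhlcbfda

klhlcbfda


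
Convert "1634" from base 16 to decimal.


Input: "1634" in base 16
Positional expansion:
  Digit '1' (value 1) x 16^3 = 4096
  Digit '6' (value 6) x 16^2 = 1536
  Digit '3' (value 3) x 16^1 = 48
  Digit '4' (value 4) x 16^0 = 4
Sum = 5684

5684


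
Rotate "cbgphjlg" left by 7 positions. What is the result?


Input: "cbgphjlg", rotate left by 7
First 7 characters: "cbgphjl"
Remaining characters: "g"
Concatenate remaining + first: "g" + "cbgphjl" = "gcbgphjl"

gcbgphjl


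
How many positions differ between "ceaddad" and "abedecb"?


Comparing "ceaddad" and "abedecb" position by position:
  Position 0: 'c' vs 'a' => DIFFER
  Position 1: 'e' vs 'b' => DIFFER
  Position 2: 'a' vs 'e' => DIFFER
  Position 3: 'd' vs 'd' => same
  Position 4: 'd' vs 'e' => DIFFER
  Position 5: 'a' vs 'c' => DIFFER
  Position 6: 'd' vs 'b' => DIFFER
Positions that differ: 6

6


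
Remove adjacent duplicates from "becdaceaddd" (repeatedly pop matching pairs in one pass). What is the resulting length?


Input: becdaceaddd
Stack-based adjacent duplicate removal:
  Read 'b': push. Stack: b
  Read 'e': push. Stack: be
  Read 'c': push. Stack: bec
  Read 'd': push. Stack: becd
  Read 'a': push. Stack: becda
  Read 'c': push. Stack: becdac
  Read 'e': push. Stack: becdace
  Read 'a': push. Stack: becdacea
  Read 'd': push. Stack: becdacead
  Read 'd': matches stack top 'd' => pop. Stack: becdacea
  Read 'd': push. Stack: becdacead
Final stack: "becdacead" (length 9)

9


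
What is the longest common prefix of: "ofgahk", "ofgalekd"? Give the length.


Words: ofgahk, ofgalekd
  Position 0: all 'o' => match
  Position 1: all 'f' => match
  Position 2: all 'g' => match
  Position 3: all 'a' => match
  Position 4: ('h', 'l') => mismatch, stop
LCP = "ofga" (length 4)

4


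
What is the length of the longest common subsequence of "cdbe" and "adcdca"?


LCS of "cdbe" and "adcdca"
DP table:
           a    d    c    d    c    a
      0    0    0    0    0    0    0
  c   0    0    0    1    1    1    1
  d   0    0    1    1    2    2    2
  b   0    0    1    1    2    2    2
  e   0    0    1    1    2    2    2
LCS length = dp[4][6] = 2

2


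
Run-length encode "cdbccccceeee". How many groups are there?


Input: cdbccccceeee
Scanning for consecutive runs:
  Group 1: 'c' x 1 (positions 0-0)
  Group 2: 'd' x 1 (positions 1-1)
  Group 3: 'b' x 1 (positions 2-2)
  Group 4: 'c' x 5 (positions 3-7)
  Group 5: 'e' x 4 (positions 8-11)
Total groups: 5

5


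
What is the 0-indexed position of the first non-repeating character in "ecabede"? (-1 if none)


Input: ecabede
Character frequencies:
  'a': 1
  'b': 1
  'c': 1
  'd': 1
  'e': 3
Scanning left to right for freq == 1:
  Position 0 ('e'): freq=3, skip
  Position 1 ('c'): unique! => answer = 1

1


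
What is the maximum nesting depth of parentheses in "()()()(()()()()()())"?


Input: "()()()(()()()()()())"
Tracking depth:
  Position 0 '(': depth becomes 1
  Position 1 ')': depth becomes 0
  Position 2 '(': depth becomes 1
  Position 3 ')': depth becomes 0
  Position 4 '(': depth becomes 1
  Position 5 ')': depth becomes 0
  Position 6 '(': depth becomes 1
  Position 7 '(': depth becomes 2
  Position 8 ')': depth becomes 1
  Position 9 '(': depth becomes 2
  Position 10 ')': depth becomes 1
  Position 11 '(': depth becomes 2
  Position 12 ')': depth becomes 1
  Position 13 '(': depth becomes 2
  Position 14 ')': depth becomes 1
  Position 15 '(': depth becomes 2
  Position 16 ')': depth becomes 1
  Position 17 '(': depth becomes 2
  Position 18 ')': depth becomes 1
  Position 19 ')': depth becomes 0
Maximum depth reached: 2

2


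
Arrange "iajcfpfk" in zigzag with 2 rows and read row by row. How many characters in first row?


Zigzag "iajcfpfk" into 2 rows:
Placing characters:
  'i' => row 0
  'a' => row 1
  'j' => row 0
  'c' => row 1
  'f' => row 0
  'p' => row 1
  'f' => row 0
  'k' => row 1
Rows:
  Row 0: "ijff"
  Row 1: "acpk"
First row length: 4

4


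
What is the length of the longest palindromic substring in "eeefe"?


Input: "eeefe"
Checking substrings for palindromes:
  [0:3] "eee" (len 3) => palindrome
  [2:5] "efe" (len 3) => palindrome
  [0:2] "ee" (len 2) => palindrome
  [1:3] "ee" (len 2) => palindrome
Longest palindromic substring: "eee" with length 3

3


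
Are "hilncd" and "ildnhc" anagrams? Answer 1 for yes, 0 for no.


Strings: "hilncd", "ildnhc"
Sorted first:  cdhiln
Sorted second: cdhiln
Sorted forms match => anagrams

1


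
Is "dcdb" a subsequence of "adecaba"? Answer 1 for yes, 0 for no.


Check if "dcdb" is a subsequence of "adecaba"
Greedy scan:
  Position 0 ('a'): no match needed
  Position 1 ('d'): matches sub[0] = 'd'
  Position 2 ('e'): no match needed
  Position 3 ('c'): matches sub[1] = 'c'
  Position 4 ('a'): no match needed
  Position 5 ('b'): no match needed
  Position 6 ('a'): no match needed
Only matched 2/4 characters => not a subsequence

0


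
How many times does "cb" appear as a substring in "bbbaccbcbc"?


Searching for "cb" in "bbbaccbcbc"
Scanning each position:
  Position 0: "bb" => no
  Position 1: "bb" => no
  Position 2: "ba" => no
  Position 3: "ac" => no
  Position 4: "cc" => no
  Position 5: "cb" => MATCH
  Position 6: "bc" => no
  Position 7: "cb" => MATCH
  Position 8: "bc" => no
Total occurrences: 2

2


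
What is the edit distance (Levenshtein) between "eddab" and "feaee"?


Computing edit distance: "eddab" -> "feaee"
DP table:
           f    e    a    e    e
      0    1    2    3    4    5
  e   1    1    1    2    3    4
  d   2    2    2    2    3    4
  d   3    3    3    3    3    4
  a   4    4    4    3    4    4
  b   5    5    5    4    4    5
Edit distance = dp[5][5] = 5

5


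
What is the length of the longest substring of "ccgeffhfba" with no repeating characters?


Input: "ccgeffhfba"
Sliding window (track last position of each char):
  Position 0 ('c'): window [0,0] length 1 -- new best
  Position 1 ('c'): repeat (last at 0), move window start to 1
  Position 1 ('c'): window [1,1] length 1
  Position 2 ('g'): window [1,2] length 2 -- new best
  Position 3 ('e'): window [1,3] length 3 -- new best
  Position 4 ('f'): window [1,4] length 4 -- new best
  Position 5 ('f'): repeat (last at 4), move window start to 5
  Position 5 ('f'): window [5,5] length 1
  Position 6 ('h'): window [5,6] length 2
  Position 7 ('f'): repeat (last at 5), move window start to 6
  Position 7 ('f'): window [6,7] length 2
  Position 8 ('b'): window [6,8] length 3
  Position 9 ('a'): window [6,9] length 4
Longest substring with no repeats: "cgef" with length 4

4


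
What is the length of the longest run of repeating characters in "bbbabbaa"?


Input: "bbbabbaa"
Scanning for longest run:
  Position 1 ('b'): continues run of 'b', length=2
  Position 2 ('b'): continues run of 'b', length=3
  Position 3 ('a'): new char, reset run to 1
  Position 4 ('b'): new char, reset run to 1
  Position 5 ('b'): continues run of 'b', length=2
  Position 6 ('a'): new char, reset run to 1
  Position 7 ('a'): continues run of 'a', length=2
Longest run: 'b' with length 3

3


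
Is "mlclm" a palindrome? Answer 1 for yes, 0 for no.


Input: mlclm
Reversed: mlclm
  Compare pos 0 ('m') with pos 4 ('m'): match
  Compare pos 1 ('l') with pos 3 ('l'): match
Result: palindrome

1


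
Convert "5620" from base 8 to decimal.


Input: "5620" in base 8
Positional expansion:
  Digit '5' (value 5) x 8^3 = 2560
  Digit '6' (value 6) x 8^2 = 384
  Digit '2' (value 2) x 8^1 = 16
  Digit '0' (value 0) x 8^0 = 0
Sum = 2960

2960


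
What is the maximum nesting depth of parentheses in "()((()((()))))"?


Input: "()((()((()))))"
Tracking depth:
  Position 0 '(': depth becomes 1
  Position 1 ')': depth becomes 0
  Position 2 '(': depth becomes 1
  Position 3 '(': depth becomes 2
  Position 4 '(': depth becomes 3
  Position 5 ')': depth becomes 2
  Position 6 '(': depth becomes 3
  Position 7 '(': depth becomes 4
  Position 8 '(': depth becomes 5
  Position 9 ')': depth becomes 4
  Position 10 ')': depth becomes 3
  Position 11 ')': depth becomes 2
  Position 12 ')': depth becomes 1
  Position 13 ')': depth becomes 0
Maximum depth reached: 5

5


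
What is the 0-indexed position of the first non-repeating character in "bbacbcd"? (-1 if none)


Input: bbacbcd
Character frequencies:
  'a': 1
  'b': 3
  'c': 2
  'd': 1
Scanning left to right for freq == 1:
  Position 0 ('b'): freq=3, skip
  Position 1 ('b'): freq=3, skip
  Position 2 ('a'): unique! => answer = 2

2


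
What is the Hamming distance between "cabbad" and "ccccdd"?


Comparing "cabbad" and "ccccdd" position by position:
  Position 0: 'c' vs 'c' => same
  Position 1: 'a' vs 'c' => differ
  Position 2: 'b' vs 'c' => differ
  Position 3: 'b' vs 'c' => differ
  Position 4: 'a' vs 'd' => differ
  Position 5: 'd' vs 'd' => same
Total differences (Hamming distance): 4

4


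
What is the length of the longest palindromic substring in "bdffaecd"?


Input: "bdffaecd"
Checking substrings for palindromes:
  [2:4] "ff" (len 2) => palindrome
Longest palindromic substring: "ff" with length 2

2


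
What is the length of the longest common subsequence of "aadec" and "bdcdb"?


LCS of "aadec" and "bdcdb"
DP table:
           b    d    c    d    b
      0    0    0    0    0    0
  a   0    0    0    0    0    0
  a   0    0    0    0    0    0
  d   0    0    1    1    1    1
  e   0    0    1    1    1    1
  c   0    0    1    2    2    2
LCS length = dp[5][5] = 2

2


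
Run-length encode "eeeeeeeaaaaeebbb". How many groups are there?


Input: eeeeeeeaaaaeebbb
Scanning for consecutive runs:
  Group 1: 'e' x 7 (positions 0-6)
  Group 2: 'a' x 4 (positions 7-10)
  Group 3: 'e' x 2 (positions 11-12)
  Group 4: 'b' x 3 (positions 13-15)
Total groups: 4

4


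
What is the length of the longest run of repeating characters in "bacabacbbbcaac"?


Input: "bacabacbbbcaac"
Scanning for longest run:
  Position 1 ('a'): new char, reset run to 1
  Position 2 ('c'): new char, reset run to 1
  Position 3 ('a'): new char, reset run to 1
  Position 4 ('b'): new char, reset run to 1
  Position 5 ('a'): new char, reset run to 1
  Position 6 ('c'): new char, reset run to 1
  Position 7 ('b'): new char, reset run to 1
  Position 8 ('b'): continues run of 'b', length=2
  Position 9 ('b'): continues run of 'b', length=3
  Position 10 ('c'): new char, reset run to 1
  Position 11 ('a'): new char, reset run to 1
  Position 12 ('a'): continues run of 'a', length=2
  Position 13 ('c'): new char, reset run to 1
Longest run: 'b' with length 3

3


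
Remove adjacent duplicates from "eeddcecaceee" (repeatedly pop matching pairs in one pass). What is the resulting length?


Input: eeddcecaceee
Stack-based adjacent duplicate removal:
  Read 'e': push. Stack: e
  Read 'e': matches stack top 'e' => pop. Stack: (empty)
  Read 'd': push. Stack: d
  Read 'd': matches stack top 'd' => pop. Stack: (empty)
  Read 'c': push. Stack: c
  Read 'e': push. Stack: ce
  Read 'c': push. Stack: cec
  Read 'a': push. Stack: ceca
  Read 'c': push. Stack: cecac
  Read 'e': push. Stack: cecace
  Read 'e': matches stack top 'e' => pop. Stack: cecac
  Read 'e': push. Stack: cecace
Final stack: "cecace" (length 6)

6


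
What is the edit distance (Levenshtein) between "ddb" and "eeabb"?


Computing edit distance: "ddb" -> "eeabb"
DP table:
           e    e    a    b    b
      0    1    2    3    4    5
  d   1    1    2    3    4    5
  d   2    2    2    3    4    5
  b   3    3    3    3    3    4
Edit distance = dp[3][5] = 4

4


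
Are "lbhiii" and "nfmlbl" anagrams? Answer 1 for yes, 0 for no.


Strings: "lbhiii", "nfmlbl"
Sorted first:  bhiiil
Sorted second: bfllmn
Differ at position 1: 'h' vs 'f' => not anagrams

0


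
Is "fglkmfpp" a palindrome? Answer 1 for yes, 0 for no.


Input: fglkmfpp
Reversed: ppfmklgf
  Compare pos 0 ('f') with pos 7 ('p'): MISMATCH
  Compare pos 1 ('g') with pos 6 ('p'): MISMATCH
  Compare pos 2 ('l') with pos 5 ('f'): MISMATCH
  Compare pos 3 ('k') with pos 4 ('m'): MISMATCH
Result: not a palindrome

0


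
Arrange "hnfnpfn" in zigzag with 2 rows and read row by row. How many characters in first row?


Zigzag "hnfnpfn" into 2 rows:
Placing characters:
  'h' => row 0
  'n' => row 1
  'f' => row 0
  'n' => row 1
  'p' => row 0
  'f' => row 1
  'n' => row 0
Rows:
  Row 0: "hfpn"
  Row 1: "nnf"
First row length: 4

4


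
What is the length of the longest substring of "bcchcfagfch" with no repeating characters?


Input: "bcchcfagfch"
Sliding window (track last position of each char):
  Position 0 ('b'): window [0,0] length 1 -- new best
  Position 1 ('c'): window [0,1] length 2 -- new best
  Position 2 ('c'): repeat (last at 1), move window start to 2
  Position 2 ('c'): window [2,2] length 1
  Position 3 ('h'): window [2,3] length 2
  Position 4 ('c'): repeat (last at 2), move window start to 3
  Position 4 ('c'): window [3,4] length 2
  Position 5 ('f'): window [3,5] length 3 -- new best
  Position 6 ('a'): window [3,6] length 4 -- new best
  Position 7 ('g'): window [3,7] length 5 -- new best
  Position 8 ('f'): repeat (last at 5), move window start to 6
  Position 8 ('f'): window [6,8] length 3
  Position 9 ('c'): window [6,9] length 4
  Position 10 ('h'): window [6,10] length 5
Longest substring with no repeats: "hcfag" with length 5

5


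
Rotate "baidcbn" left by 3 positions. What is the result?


Input: "baidcbn", rotate left by 3
First 3 characters: "bai"
Remaining characters: "dcbn"
Concatenate remaining + first: "dcbn" + "bai" = "dcbnbai"

dcbnbai


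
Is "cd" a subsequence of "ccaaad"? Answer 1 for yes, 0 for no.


Check if "cd" is a subsequence of "ccaaad"
Greedy scan:
  Position 0 ('c'): matches sub[0] = 'c'
  Position 1 ('c'): no match needed
  Position 2 ('a'): no match needed
  Position 3 ('a'): no match needed
  Position 4 ('a'): no match needed
  Position 5 ('d'): matches sub[1] = 'd'
All 2 characters matched => is a subsequence

1


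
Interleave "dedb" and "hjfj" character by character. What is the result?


Interleaving "dedb" and "hjfj":
  Position 0: 'd' from first, 'h' from second => "dh"
  Position 1: 'e' from first, 'j' from second => "ej"
  Position 2: 'd' from first, 'f' from second => "df"
  Position 3: 'b' from first, 'j' from second => "bj"
Result: dhejdfbj

dhejdfbj


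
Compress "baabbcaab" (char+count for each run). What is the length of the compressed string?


Input: baabbcaab
Runs:
  'b' x 1 => "b1"
  'a' x 2 => "a2"
  'b' x 2 => "b2"
  'c' x 1 => "c1"
  'a' x 2 => "a2"
  'b' x 1 => "b1"
Compressed: "b1a2b2c1a2b1"
Compressed length: 12

12


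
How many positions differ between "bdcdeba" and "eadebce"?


Comparing "bdcdeba" and "eadebce" position by position:
  Position 0: 'b' vs 'e' => DIFFER
  Position 1: 'd' vs 'a' => DIFFER
  Position 2: 'c' vs 'd' => DIFFER
  Position 3: 'd' vs 'e' => DIFFER
  Position 4: 'e' vs 'b' => DIFFER
  Position 5: 'b' vs 'c' => DIFFER
  Position 6: 'a' vs 'e' => DIFFER
Positions that differ: 7

7


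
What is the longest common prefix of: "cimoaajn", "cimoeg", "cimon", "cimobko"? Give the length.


Words: cimoaajn, cimoeg, cimon, cimobko
  Position 0: all 'c' => match
  Position 1: all 'i' => match
  Position 2: all 'm' => match
  Position 3: all 'o' => match
  Position 4: ('a', 'e', 'n', 'b') => mismatch, stop
LCP = "cimo" (length 4)

4


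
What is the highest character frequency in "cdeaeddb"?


Input: cdeaeddb
Character counts:
  'a': 1
  'b': 1
  'c': 1
  'd': 3
  'e': 2
Maximum frequency: 3

3


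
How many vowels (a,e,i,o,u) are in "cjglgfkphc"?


Input: cjglgfkphc
Checking each character:
  'c' at position 0: consonant
  'j' at position 1: consonant
  'g' at position 2: consonant
  'l' at position 3: consonant
  'g' at position 4: consonant
  'f' at position 5: consonant
  'k' at position 6: consonant
  'p' at position 7: consonant
  'h' at position 8: consonant
  'c' at position 9: consonant
Total vowels: 0

0


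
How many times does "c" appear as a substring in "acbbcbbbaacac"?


Searching for "c" in "acbbcbbbaacac"
Scanning each position:
  Position 0: "a" => no
  Position 1: "c" => MATCH
  Position 2: "b" => no
  Position 3: "b" => no
  Position 4: "c" => MATCH
  Position 5: "b" => no
  Position 6: "b" => no
  Position 7: "b" => no
  Position 8: "a" => no
  Position 9: "a" => no
  Position 10: "c" => MATCH
  Position 11: "a" => no
  Position 12: "c" => MATCH
Total occurrences: 4

4


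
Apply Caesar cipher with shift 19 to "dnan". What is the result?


Caesar cipher: shift "dnan" by 19
  'd' (pos 3) + 19 = pos 22 = 'w'
  'n' (pos 13) + 19 = pos 6 = 'g'
  'a' (pos 0) + 19 = pos 19 = 't'
  'n' (pos 13) + 19 = pos 6 = 'g'
Result: wgtg

wgtg


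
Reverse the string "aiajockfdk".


Input: aiajockfdk
Reading characters right to left:
  Position 9: 'k'
  Position 8: 'd'
  Position 7: 'f'
  Position 6: 'k'
  Position 5: 'c'
  Position 4: 'o'
  Position 3: 'j'
  Position 2: 'a'
  Position 1: 'i'
  Position 0: 'a'
Reversed: kdfkcojaia

kdfkcojaia


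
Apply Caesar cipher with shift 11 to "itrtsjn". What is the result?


Caesar cipher: shift "itrtsjn" by 11
  'i' (pos 8) + 11 = pos 19 = 't'
  't' (pos 19) + 11 = pos 4 = 'e'
  'r' (pos 17) + 11 = pos 2 = 'c'
  't' (pos 19) + 11 = pos 4 = 'e'
  's' (pos 18) + 11 = pos 3 = 'd'
  'j' (pos 9) + 11 = pos 20 = 'u'
  'n' (pos 13) + 11 = pos 24 = 'y'
Result: teceduy

teceduy


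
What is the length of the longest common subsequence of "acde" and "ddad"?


LCS of "acde" and "ddad"
DP table:
           d    d    a    d
      0    0    0    0    0
  a   0    0    0    1    1
  c   0    0    0    1    1
  d   0    1    1    1    2
  e   0    1    1    1    2
LCS length = dp[4][4] = 2

2


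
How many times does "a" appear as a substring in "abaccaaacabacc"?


Searching for "a" in "abaccaaacabacc"
Scanning each position:
  Position 0: "a" => MATCH
  Position 1: "b" => no
  Position 2: "a" => MATCH
  Position 3: "c" => no
  Position 4: "c" => no
  Position 5: "a" => MATCH
  Position 6: "a" => MATCH
  Position 7: "a" => MATCH
  Position 8: "c" => no
  Position 9: "a" => MATCH
  Position 10: "b" => no
  Position 11: "a" => MATCH
  Position 12: "c" => no
  Position 13: "c" => no
Total occurrences: 7

7


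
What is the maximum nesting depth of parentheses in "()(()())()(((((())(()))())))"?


Input: "()(()())()(((((())(()))())))"
Tracking depth:
  Position 0 '(': depth becomes 1
  Position 1 ')': depth becomes 0
  Position 2 '(': depth becomes 1
  Position 3 '(': depth becomes 2
  Position 4 ')': depth becomes 1
  Position 5 '(': depth becomes 2
  Position 6 ')': depth becomes 1
  Position 7 ')': depth becomes 0
  Position 8 '(': depth becomes 1
  Position 9 ')': depth becomes 0
  Position 10 '(': depth becomes 1
  Position 11 '(': depth becomes 2
  Position 12 '(': depth becomes 3
  Position 13 '(': depth becomes 4
  Position 14 '(': depth becomes 5
  Position 15 '(': depth becomes 6
  Position 16 ')': depth becomes 5
  Position 17 ')': depth becomes 4
  Position 18 '(': depth becomes 5
  Position 19 '(': depth becomes 6
  Position 20 ')': depth becomes 5
  Position 21 ')': depth becomes 4
  Position 22 ')': depth becomes 3
  Position 23 '(': depth becomes 4
  Position 24 ')': depth becomes 3
  Position 25 ')': depth becomes 2
  Position 26 ')': depth becomes 1
  Position 27 ')': depth becomes 0
Maximum depth reached: 6

6


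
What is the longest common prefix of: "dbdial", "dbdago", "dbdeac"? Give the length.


Words: dbdial, dbdago, dbdeac
  Position 0: all 'd' => match
  Position 1: all 'b' => match
  Position 2: all 'd' => match
  Position 3: ('i', 'a', 'e') => mismatch, stop
LCP = "dbd" (length 3)

3


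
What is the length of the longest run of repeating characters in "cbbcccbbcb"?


Input: "cbbcccbbcb"
Scanning for longest run:
  Position 1 ('b'): new char, reset run to 1
  Position 2 ('b'): continues run of 'b', length=2
  Position 3 ('c'): new char, reset run to 1
  Position 4 ('c'): continues run of 'c', length=2
  Position 5 ('c'): continues run of 'c', length=3
  Position 6 ('b'): new char, reset run to 1
  Position 7 ('b'): continues run of 'b', length=2
  Position 8 ('c'): new char, reset run to 1
  Position 9 ('b'): new char, reset run to 1
Longest run: 'c' with length 3

3


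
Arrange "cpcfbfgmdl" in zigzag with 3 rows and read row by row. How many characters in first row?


Zigzag "cpcfbfgmdl" into 3 rows:
Placing characters:
  'c' => row 0
  'p' => row 1
  'c' => row 2
  'f' => row 1
  'b' => row 0
  'f' => row 1
  'g' => row 2
  'm' => row 1
  'd' => row 0
  'l' => row 1
Rows:
  Row 0: "cbd"
  Row 1: "pffml"
  Row 2: "cg"
First row length: 3

3


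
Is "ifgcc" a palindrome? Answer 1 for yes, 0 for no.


Input: ifgcc
Reversed: ccgfi
  Compare pos 0 ('i') with pos 4 ('c'): MISMATCH
  Compare pos 1 ('f') with pos 3 ('c'): MISMATCH
Result: not a palindrome

0


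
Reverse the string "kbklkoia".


Input: kbklkoia
Reading characters right to left:
  Position 7: 'a'
  Position 6: 'i'
  Position 5: 'o'
  Position 4: 'k'
  Position 3: 'l'
  Position 2: 'k'
  Position 1: 'b'
  Position 0: 'k'
Reversed: aioklkbk

aioklkbk


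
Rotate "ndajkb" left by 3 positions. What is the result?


Input: "ndajkb", rotate left by 3
First 3 characters: "nda"
Remaining characters: "jkb"
Concatenate remaining + first: "jkb" + "nda" = "jkbnda"

jkbnda


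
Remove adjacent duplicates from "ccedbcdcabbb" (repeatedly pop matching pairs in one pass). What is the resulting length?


Input: ccedbcdcabbb
Stack-based adjacent duplicate removal:
  Read 'c': push. Stack: c
  Read 'c': matches stack top 'c' => pop. Stack: (empty)
  Read 'e': push. Stack: e
  Read 'd': push. Stack: ed
  Read 'b': push. Stack: edb
  Read 'c': push. Stack: edbc
  Read 'd': push. Stack: edbcd
  Read 'c': push. Stack: edbcdc
  Read 'a': push. Stack: edbcdca
  Read 'b': push. Stack: edbcdcab
  Read 'b': matches stack top 'b' => pop. Stack: edbcdca
  Read 'b': push. Stack: edbcdcab
Final stack: "edbcdcab" (length 8)

8


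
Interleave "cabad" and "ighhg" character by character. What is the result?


Interleaving "cabad" and "ighhg":
  Position 0: 'c' from first, 'i' from second => "ci"
  Position 1: 'a' from first, 'g' from second => "ag"
  Position 2: 'b' from first, 'h' from second => "bh"
  Position 3: 'a' from first, 'h' from second => "ah"
  Position 4: 'd' from first, 'g' from second => "dg"
Result: ciagbhahdg

ciagbhahdg


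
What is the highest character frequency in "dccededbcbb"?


Input: dccededbcbb
Character counts:
  'b': 3
  'c': 3
  'd': 3
  'e': 2
Maximum frequency: 3

3


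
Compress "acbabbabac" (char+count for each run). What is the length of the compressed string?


Input: acbabbabac
Runs:
  'a' x 1 => "a1"
  'c' x 1 => "c1"
  'b' x 1 => "b1"
  'a' x 1 => "a1"
  'b' x 2 => "b2"
  'a' x 1 => "a1"
  'b' x 1 => "b1"
  'a' x 1 => "a1"
  'c' x 1 => "c1"
Compressed: "a1c1b1a1b2a1b1a1c1"
Compressed length: 18

18


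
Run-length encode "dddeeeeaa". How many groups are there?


Input: dddeeeeaa
Scanning for consecutive runs:
  Group 1: 'd' x 3 (positions 0-2)
  Group 2: 'e' x 4 (positions 3-6)
  Group 3: 'a' x 2 (positions 7-8)
Total groups: 3

3


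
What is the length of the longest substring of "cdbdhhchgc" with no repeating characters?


Input: "cdbdhhchgc"
Sliding window (track last position of each char):
  Position 0 ('c'): window [0,0] length 1 -- new best
  Position 1 ('d'): window [0,1] length 2 -- new best
  Position 2 ('b'): window [0,2] length 3 -- new best
  Position 3 ('d'): repeat (last at 1), move window start to 2
  Position 3 ('d'): window [2,3] length 2
  Position 4 ('h'): window [2,4] length 3
  Position 5 ('h'): repeat (last at 4), move window start to 5
  Position 5 ('h'): window [5,5] length 1
  Position 6 ('c'): window [5,6] length 2
  Position 7 ('h'): repeat (last at 5), move window start to 6
  Position 7 ('h'): window [6,7] length 2
  Position 8 ('g'): window [6,8] length 3
  Position 9 ('c'): repeat (last at 6), move window start to 7
  Position 9 ('c'): window [7,9] length 3
Longest substring with no repeats: "cdb" with length 3

3
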